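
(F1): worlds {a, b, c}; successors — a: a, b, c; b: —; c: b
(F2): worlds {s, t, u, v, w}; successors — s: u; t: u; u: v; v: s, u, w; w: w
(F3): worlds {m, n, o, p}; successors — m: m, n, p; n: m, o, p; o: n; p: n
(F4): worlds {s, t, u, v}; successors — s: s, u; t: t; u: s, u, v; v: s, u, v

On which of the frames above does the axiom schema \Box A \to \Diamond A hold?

(F2), (F3), (F4)

This is the axiom for seriality; its first-order frame correspondent is \forall x \exists y Rxy.
(F1): fails — world b has no successor.
(F2): ✓.
(F3): ✓.
(F4): ✓.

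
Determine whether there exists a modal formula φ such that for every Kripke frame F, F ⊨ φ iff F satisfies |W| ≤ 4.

If a class were modally definable it would be closed under disjoint unions (Goldblatt–Thomason).
Any modal formula valid on each of 5 disjoint one-world frames is valid on their disjoint union (validity is preserved under disjoint unions). Each one-world frame has |W|=1≤4, but the union has |W|=5.
Hence having at most 4 worlds is not modally definable.

Not modally definable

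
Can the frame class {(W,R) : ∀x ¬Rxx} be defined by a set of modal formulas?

Any modally definable frame class is closed under surjective bounded morphisms.
The 3-cycle (worlds s,t,u with s→t→u→s) is irreflexive, and the map sending every world to a single reflexive point • is a surjective bounded morphism (forth: every edge maps to (•,•); back: every world has a successor). So any modal formula valid on the 3-cycle is also valid on the reflexive point, which is not irreflexive.
So the class is not modally definable.

No — not modally definable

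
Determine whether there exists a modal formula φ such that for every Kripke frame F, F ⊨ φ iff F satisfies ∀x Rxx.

Yes, by □q → q

The condition is reflexivity. A defining modal formula is □q → q.
Suppose □q→q is valid. At any x set V(q)={w : Rxw}. Then □q holds at x, so q holds at x, i.e. Rxx.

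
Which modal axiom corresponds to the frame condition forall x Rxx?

□s → s

A defining formula is □s → s (the T axiom).
Suppose □s→s is valid. At any x set V(s)={w : Rxw}. Then □s holds at x, so s holds at x, i.e. Rxx.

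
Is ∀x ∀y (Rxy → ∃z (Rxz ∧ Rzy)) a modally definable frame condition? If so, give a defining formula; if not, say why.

Yes, by □□r → □r

Yes: it is density, defined by the C4 schema □□r → □r.
Suppose □□r→□r is valid. Take Rxy and set V(r)={w : xR²w}. Then □□r at x, so □r at x, so r at y, i.e. ∃z(Rxz∧Rzy).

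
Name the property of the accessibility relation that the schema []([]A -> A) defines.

Suppose □(□A→A) is valid. Take Rxy and set V(A)={w : Ryw}. Then at y, □A holds; since □(□A→A) at x, □A→A at y, so A at y, i.e. Ryy.
Conversely, any frame satisfying forall x forall y (Rxy -> Ryy) validates the schema.
So the correspondent is shift-reflexivity.

Shift-reflexivity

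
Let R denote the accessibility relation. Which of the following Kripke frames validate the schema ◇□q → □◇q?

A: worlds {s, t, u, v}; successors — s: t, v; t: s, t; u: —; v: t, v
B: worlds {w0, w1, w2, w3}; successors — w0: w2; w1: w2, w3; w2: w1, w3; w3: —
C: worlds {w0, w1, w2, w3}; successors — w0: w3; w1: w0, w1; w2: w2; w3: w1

A

This is the axiom for convergence; its first-order frame correspondent is ∀x ∀y ∀z (Rxy ∧ Rxz → ∃w (Ryw ∧ Rzw)).
A: satisfies the condition.
B: fails — Rw1w2 and Rw1w3 but w2 and w3 have no common successor.
C: fails — Rw1w1 and Rw1w0 but w1 and w0 have no common successor.
Valid on: A.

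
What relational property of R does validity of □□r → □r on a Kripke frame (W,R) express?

This schema is the C4 axiom.
It corresponds to density: ∀x ∀y (Rxy → ∃z (Rxz ∧ Rzy)).

Density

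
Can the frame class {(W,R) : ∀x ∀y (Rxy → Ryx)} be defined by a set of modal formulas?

Definable; r → □◇r defines it

This is a Sahlqvist condition; the B axiom r → □◇r defines it.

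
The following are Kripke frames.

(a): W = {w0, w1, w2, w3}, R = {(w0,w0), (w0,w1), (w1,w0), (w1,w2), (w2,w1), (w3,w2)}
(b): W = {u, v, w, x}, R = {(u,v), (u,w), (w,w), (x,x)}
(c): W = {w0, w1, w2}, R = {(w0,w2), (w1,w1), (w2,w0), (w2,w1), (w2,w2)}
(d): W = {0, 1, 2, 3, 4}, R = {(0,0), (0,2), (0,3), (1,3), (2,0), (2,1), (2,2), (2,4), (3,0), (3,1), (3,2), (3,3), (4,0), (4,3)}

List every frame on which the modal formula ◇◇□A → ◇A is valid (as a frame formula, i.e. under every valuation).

(a), (b)

Frame correspondent (Sahlqvist): ∀x ∀y (xR²y → ∃w (yRw ∧ xRw)) — i.e. a generalized confluence (Geach) condition.
(a): condition met.
(b): condition met.
(c): fails — w0R²w1 but no w with w1Rw and w0Rw.
(d): fails — 1R²2 but no w with 2Rw and 1Rw.
Valid on: (a), (b).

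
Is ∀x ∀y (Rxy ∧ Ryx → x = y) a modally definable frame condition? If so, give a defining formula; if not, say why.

Modal frame validity is preserved under surjective bounded morphisms.
The 4-cycle (worlds w0,w1,w2,w3 with w0→w1→w2→w3→w0) is antisymmetric. Sending even-indexed worlds to a and odd-indexed worlds to b is a surjective bounded morphism onto the two-world frame with a↔b, which is not antisymmetric.
So no modal formula (or set of formulas) defines exactly the antisymmetric frames.

Not definable by any modal formula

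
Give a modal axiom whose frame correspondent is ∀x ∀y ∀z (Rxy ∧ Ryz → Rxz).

A defining formula is □r → □□r (the 4 axiom).

□r → □□r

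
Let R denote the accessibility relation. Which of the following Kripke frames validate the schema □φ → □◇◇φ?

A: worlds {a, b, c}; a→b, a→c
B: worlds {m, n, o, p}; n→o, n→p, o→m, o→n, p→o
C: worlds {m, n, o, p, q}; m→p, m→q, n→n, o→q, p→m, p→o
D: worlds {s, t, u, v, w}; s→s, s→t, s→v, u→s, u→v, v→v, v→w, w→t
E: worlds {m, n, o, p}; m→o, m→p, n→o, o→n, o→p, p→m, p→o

The schema corresponds to a generalized confluence (Geach) condition: ∀x ∀z (xRz → ∃w (xRw ∧ zR²w)).
A: fails — aRb but no w with aRw and bR²w.
B: fails — nRp but no w with nRw and pR²w.
C: fails — mRq but no w with mRw and qR²w.
D: fails — sRt but no w* with sRw* and tR²w*.
E: ✓.
Valid on: E.

E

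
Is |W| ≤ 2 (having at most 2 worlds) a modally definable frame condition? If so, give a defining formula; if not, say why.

No

If a class were modally definable it would be closed under disjoint unions (Goldblatt–Thomason).
Any modal formula valid on each of 3 disjoint one-world frames is valid on their disjoint union (validity is preserved under disjoint unions). Each one-world frame has |W|=1≤2, but the union has |W|=3.
Hence having at most 2 worlds is not modally definable.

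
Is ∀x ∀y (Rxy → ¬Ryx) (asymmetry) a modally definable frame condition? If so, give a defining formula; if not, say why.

Not definable by any modal formula

If a class were modally definable it would be closed under surjective bounded morphisms (Goldblatt–Thomason).
The 3-cycle (worlds 0,1,2 with 0→1→2→0) is asymmetric. Mapping every world to a single reflexive point • is a surjective bounded morphism, and the reflexive point is not asymmetric (R•• but asymmetry requires ¬R••).
Hence asymmetry is not modally definable.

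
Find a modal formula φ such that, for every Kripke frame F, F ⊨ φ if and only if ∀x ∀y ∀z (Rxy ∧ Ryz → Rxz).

□p → □□p

This is transitivity; the standard corresponding axiom is 4: □p → □□p.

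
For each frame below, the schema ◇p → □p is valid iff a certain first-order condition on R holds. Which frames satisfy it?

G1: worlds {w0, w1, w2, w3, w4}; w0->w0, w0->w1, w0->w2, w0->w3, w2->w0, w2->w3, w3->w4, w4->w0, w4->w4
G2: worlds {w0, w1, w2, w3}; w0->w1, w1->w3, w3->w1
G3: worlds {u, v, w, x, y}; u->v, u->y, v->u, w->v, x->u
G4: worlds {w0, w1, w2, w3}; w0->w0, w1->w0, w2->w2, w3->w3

G2, G4

The schema corresponds to partial functionality: ∀x ∀y ∀z (Rxy ∧ Rxz → y = z).
G1: fails — w0 sees both w0 and w1.
G2: ✓.
G3: fails — u sees both v and y.
G4: ✓.
Valid on: G2, G4.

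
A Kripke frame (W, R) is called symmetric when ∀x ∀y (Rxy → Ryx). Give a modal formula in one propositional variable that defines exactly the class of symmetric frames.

The condition is symmetry. The B schema ψ → □◇ψ defines it.
Suppose ψ→□◇ψ is valid. Take Rxy and set V(ψ)={x}. Then ψ at x, so □◇ψ at x, so ◇ψ at y, so some z with Ryz has ψ; z=x, i.e. Ryx.

ψ → □◇ψ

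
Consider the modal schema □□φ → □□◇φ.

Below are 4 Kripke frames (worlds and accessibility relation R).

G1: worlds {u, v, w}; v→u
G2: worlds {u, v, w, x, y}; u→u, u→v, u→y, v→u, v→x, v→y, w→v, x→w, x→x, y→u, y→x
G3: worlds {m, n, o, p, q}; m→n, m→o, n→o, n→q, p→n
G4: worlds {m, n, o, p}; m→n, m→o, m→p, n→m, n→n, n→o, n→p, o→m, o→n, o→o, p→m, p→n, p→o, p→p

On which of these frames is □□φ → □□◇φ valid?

G1, G2, G4

The schema corresponds to a generalized confluence (Geach) condition: ∀x ∀z (xR²z → ∃w (xR²w ∧ zRw)).
G1: condition met.
G2: condition met.
G3: fails — mR²o but no w with mR²w and oRw.
G4: condition met.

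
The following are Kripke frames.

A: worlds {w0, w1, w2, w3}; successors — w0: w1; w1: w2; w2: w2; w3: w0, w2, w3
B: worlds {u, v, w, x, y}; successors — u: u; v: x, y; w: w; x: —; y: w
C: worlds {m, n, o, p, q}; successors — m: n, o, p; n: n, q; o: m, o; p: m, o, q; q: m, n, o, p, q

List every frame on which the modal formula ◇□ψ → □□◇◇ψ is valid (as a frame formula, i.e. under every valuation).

This is the axiom for a generalized confluence (Geach) condition; its first-order frame correspondent is ∀x ∀y ∀z ((xRy ∧ xR²z) → ∃w (yRw ∧ zR²w)).
A: fails — w3Rw0, w3R²w0 but no w with w0Rw and w0R²w.
B: fails — vRx, vR²w but no t with xRt and wR²t.
C: ✓.
Valid on: C.

C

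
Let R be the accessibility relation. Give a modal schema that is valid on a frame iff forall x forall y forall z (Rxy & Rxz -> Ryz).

The condition is the Euclidean property. The 5 schema ◇r → □◇r defines it.

◇r → □◇r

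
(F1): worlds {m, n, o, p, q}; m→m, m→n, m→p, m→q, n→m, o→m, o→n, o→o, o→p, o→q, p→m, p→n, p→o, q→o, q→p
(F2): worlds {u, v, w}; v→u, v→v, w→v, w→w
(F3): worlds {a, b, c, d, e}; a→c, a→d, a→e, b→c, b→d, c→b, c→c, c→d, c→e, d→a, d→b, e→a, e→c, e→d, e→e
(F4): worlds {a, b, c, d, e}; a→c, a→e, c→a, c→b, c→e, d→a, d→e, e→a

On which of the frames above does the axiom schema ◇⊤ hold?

Frame correspondent (Sahlqvist): ∀x ∃y Rxy — i.e. seriality.
(F1): holds.
(F2): fails — world u has no successor.
(F3): holds.
(F4): fails — world b has no successor.
Valid on: (F1), (F3).

(F1), (F3)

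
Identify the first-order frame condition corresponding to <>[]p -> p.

Symmetry

Replacing p by ¬p and contraposing gives the equivalent schema p → □◇p.
Suppose p→□◇p is valid. Take Rxy and set V(p)={x}. Then p at x, so □◇p at x, so ◇p at y, so some z with Ryz has p; z=x, i.e. Ryx.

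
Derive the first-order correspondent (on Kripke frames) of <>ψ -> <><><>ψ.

forall x forall y (xRy -> exists w (y = w & x R^3 w))

This is a Sahlqvist (Geach-type) schema ◇^1□^0ψ → □^0◇^3ψ.
Minimal-valuation argument: fix x; take any y with xR^1y and any z with xR^0z. Set V(ψ) to the set of worlds R-reachable from y in exactly 0 steps. Then □^0ψ holds at y, so the antecedent holds at x; validity forces ◇^3ψ at z, giving a w with zR^3w and yR^0w.
First-order correspondent: forall x forall y (xRy -> exists w (y = w & x R^3 w)).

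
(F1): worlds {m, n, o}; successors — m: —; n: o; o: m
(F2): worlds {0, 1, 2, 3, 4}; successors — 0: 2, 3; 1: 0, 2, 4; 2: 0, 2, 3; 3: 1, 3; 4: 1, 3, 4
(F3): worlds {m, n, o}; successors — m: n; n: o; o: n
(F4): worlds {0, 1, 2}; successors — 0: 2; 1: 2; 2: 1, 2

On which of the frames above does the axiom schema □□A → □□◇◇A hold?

(F2), (F3), (F4)

The schema corresponds to a generalized confluence (Geach) condition: ∀x ∀z (xR²z → ∃w (xR²w ∧ zR²w)).
(F1): fails — nR²m but no w with nR²w and mR²w.
(F2): condition met.
(F3): condition met.
(F4): condition met.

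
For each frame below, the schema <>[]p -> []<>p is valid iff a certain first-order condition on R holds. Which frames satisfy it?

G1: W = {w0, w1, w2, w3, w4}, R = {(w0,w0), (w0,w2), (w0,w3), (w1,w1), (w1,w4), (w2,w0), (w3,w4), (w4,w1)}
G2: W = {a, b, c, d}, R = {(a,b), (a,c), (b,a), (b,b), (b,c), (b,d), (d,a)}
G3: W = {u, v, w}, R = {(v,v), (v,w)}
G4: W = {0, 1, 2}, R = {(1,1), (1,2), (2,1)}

This is the axiom for convergence; its first-order frame correspondent is forall x forall y forall z (Rxy & Rxz -> exists w (Ryw & Rzw)).
G1: fails — Rw0w2 and Rw0w3 but w2 and w3 have no common successor.
G2: fails — Rab and Rac but b and c have no common successor.
G3: fails — Rvv and Rvw but v and w have no common successor.
G4: condition met.

G4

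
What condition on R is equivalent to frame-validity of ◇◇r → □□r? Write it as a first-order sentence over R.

∀x ∀y ∀z ((xR²y ∧ xR²z) → ∃w (y = w ∧ z = w))

This is a Sahlqvist (Geach-type) schema ◇^2□^0r → □^2◇^0r.
Minimal-valuation argument: fix x; take any y with xR^2y and any z with xR^2z. Set V(r) to the set of worlds R-reachable from y in exactly 0 steps. Then □^0r holds at y, so the antecedent holds at x; validity forces ◇^0r at z, giving a w with zR^0w and yR^0w.
First-order correspondent: ∀x ∀y ∀z ((xR²y ∧ xR²z) → ∃w (y = w ∧ z = w)).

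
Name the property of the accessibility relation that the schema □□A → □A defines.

density

Suppose □□A→□A is valid. Take Rxy and set V(A)={w : xR²w}. Then □□A at x, so □A at x, so A at y, i.e. ∃z(Rxz∧Rzy).
Conversely, any frame satisfying ∀x ∀y (Rxy → ∃z (Rxz ∧ Rzy)) validates the schema.
Frame condition: ∀x ∀y (Rxy → ∃z (Rxz ∧ Rzy)).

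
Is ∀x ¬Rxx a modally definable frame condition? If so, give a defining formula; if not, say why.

If a class were modally definable it would be closed under surjective bounded morphisms (Goldblatt–Thomason).
The 2-cycle (worlds s,t with s→t→s) is irreflexive, and the map sending every world to a single reflexive point • is a surjective bounded morphism (forth: every edge maps to (•,•); back: every world has a successor). So any modal formula valid on the 2-cycle is also valid on the reflexive point, which is not irreflexive.
Hence irreflexivity is not modally definable.

No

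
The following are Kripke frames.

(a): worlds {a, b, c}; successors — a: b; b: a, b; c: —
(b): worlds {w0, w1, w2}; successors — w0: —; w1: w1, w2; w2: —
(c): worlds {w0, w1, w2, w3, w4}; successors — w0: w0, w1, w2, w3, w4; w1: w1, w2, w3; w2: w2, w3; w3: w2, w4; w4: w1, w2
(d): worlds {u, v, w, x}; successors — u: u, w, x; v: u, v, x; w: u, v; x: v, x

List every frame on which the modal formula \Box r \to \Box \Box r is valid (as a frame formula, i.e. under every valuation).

The schema corresponds to transitivity: \forall x \forall y \forall z (Rxy \wedge Ryz \to Rxz).
(a): fails — Rab and Rba but not Raa.
(b): condition met.
(c): fails — Rw3w2 and Rw2w3 but not Rw3w3.
(d): fails — Ruw and Rwv but not Ruv.

(b)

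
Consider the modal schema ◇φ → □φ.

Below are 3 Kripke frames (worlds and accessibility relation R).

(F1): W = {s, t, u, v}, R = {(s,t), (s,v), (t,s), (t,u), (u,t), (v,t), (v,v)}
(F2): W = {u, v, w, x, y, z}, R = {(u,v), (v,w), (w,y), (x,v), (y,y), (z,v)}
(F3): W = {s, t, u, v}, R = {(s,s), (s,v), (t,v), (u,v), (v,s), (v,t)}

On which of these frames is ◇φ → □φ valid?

(F2)

Frame correspondent (Sahlqvist): ∀x ∀y ∀z (Rxy ∧ Rxz → y = z) — i.e. partial functionality.
(F1): fails — s sees both t and v.
(F2): condition met.
(F3): fails — s sees both s and v.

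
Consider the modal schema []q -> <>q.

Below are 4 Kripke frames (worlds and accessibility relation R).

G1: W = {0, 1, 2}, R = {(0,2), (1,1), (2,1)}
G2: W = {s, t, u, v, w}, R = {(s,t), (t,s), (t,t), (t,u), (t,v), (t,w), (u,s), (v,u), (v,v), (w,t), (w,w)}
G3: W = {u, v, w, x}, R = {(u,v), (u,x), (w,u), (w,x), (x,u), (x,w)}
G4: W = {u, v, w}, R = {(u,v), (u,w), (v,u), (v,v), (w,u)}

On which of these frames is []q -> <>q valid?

This is the axiom for seriality; its first-order frame correspondent is forall x exists y Rxy.
G1: holds.
G2: holds.
G3: fails — world v has no successor.
G4: holds.

G1, G2, G4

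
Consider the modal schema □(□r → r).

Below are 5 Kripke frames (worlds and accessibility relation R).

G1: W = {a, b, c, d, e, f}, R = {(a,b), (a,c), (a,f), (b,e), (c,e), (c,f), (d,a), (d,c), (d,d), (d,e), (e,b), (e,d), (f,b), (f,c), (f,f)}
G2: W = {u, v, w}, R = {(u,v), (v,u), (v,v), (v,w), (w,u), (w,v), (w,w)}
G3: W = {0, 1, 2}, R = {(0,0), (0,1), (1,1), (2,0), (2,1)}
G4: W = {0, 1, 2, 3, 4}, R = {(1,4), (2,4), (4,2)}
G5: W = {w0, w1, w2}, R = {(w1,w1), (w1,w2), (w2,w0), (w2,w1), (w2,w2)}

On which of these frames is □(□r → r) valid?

Frame correspondent (Sahlqvist): ∀x ∀y (Rxy → Ryy) — i.e. shift-reflexivity.
G1: fails — Rde but not Ree.
G2: fails — Rwu but not Ruu.
G3: ✓.
G4: fails — R42 but not R22.
G5: fails — Rw2w0 but not Rw0w0.

G3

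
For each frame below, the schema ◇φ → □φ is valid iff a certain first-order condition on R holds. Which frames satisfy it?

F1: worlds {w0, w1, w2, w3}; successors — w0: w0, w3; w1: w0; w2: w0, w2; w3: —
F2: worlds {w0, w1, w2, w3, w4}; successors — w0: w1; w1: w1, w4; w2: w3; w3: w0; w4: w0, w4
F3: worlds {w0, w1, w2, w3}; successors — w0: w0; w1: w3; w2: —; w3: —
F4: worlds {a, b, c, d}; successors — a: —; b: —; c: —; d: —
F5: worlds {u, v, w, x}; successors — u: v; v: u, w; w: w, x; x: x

F3, F4

The schema corresponds to partial functionality: ∀x ∀y ∀z (Rxy ∧ Rxz → y = z).
F1: fails — w0 sees both w0 and w3.
F2: fails — w1 sees both w1 and w4.
F3: ✓.
F4: ✓.
F5: fails — v sees both u and w.
Valid on: F3, F4.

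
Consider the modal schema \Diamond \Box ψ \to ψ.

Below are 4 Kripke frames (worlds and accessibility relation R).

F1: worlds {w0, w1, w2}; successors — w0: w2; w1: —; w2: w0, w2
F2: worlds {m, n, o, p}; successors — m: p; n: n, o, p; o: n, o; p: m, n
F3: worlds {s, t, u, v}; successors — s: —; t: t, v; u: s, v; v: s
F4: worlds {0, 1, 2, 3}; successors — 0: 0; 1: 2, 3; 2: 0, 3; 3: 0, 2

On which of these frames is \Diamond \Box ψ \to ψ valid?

F1, F2

The schema corresponds to symmetry: \forall x \forall y (Rxy \to Ryx).
F1: satisfies the condition.
F2: satisfies the condition.
F3: fails — Ruv but not Rvu.
F4: fails — R12 but not R21.
Valid on: F1, F2.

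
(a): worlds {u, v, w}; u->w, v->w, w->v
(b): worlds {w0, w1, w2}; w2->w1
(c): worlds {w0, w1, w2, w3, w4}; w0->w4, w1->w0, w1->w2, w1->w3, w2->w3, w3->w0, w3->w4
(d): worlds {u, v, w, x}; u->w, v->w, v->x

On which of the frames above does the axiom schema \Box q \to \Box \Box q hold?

The schema corresponds to transitivity: \forall x \forall y \forall z (Rxy \wedge Ryz \to Rxz).
(a): fails — Ruw and Rwv but not Ruv.
(b): satisfies the condition.
(c): fails — Rw1w0 and Rw0w4 but not Rw1w4.
(d): satisfies the condition.

(b), (d)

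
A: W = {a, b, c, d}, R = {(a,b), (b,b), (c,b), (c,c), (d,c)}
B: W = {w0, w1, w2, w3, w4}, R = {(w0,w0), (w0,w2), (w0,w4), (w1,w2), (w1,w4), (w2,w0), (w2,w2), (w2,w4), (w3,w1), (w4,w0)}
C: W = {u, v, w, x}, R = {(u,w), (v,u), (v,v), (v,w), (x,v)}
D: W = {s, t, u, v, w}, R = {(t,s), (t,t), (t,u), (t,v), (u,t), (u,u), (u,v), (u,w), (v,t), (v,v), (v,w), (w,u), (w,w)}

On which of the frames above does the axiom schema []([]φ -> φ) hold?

A

Frame correspondent (Sahlqvist): forall x forall y (Rxy -> Ryy) — i.e. shift-reflexivity.
A: holds.
B: fails — Rw0w4 but not Rw4w4.
C: fails — Ruw but not Rww.
D: fails — Rts but not Rss.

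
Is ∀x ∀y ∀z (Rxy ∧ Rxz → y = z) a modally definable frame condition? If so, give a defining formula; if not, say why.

The condition is partial functionality. A defining modal formula is ◇r → □r.
Suppose ◇r→□r is valid. Take Rxy, Rxz and set V(r)={y}. Then ◇r at x, so □r at x, so r at z, i.e. z=y.

Yes, by ◇r → □r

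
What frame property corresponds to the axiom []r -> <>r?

seriality: forall x exists y Rxy

This schema is the D axiom.
It corresponds to seriality: forall x exists y Rxy.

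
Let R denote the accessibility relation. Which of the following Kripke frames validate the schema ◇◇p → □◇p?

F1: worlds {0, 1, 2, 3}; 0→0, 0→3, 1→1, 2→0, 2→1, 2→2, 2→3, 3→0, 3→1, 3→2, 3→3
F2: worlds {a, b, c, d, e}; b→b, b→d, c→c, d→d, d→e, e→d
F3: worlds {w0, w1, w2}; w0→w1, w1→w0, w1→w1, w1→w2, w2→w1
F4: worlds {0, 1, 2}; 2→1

F4

The schema corresponds to a generalized confluence (Geach) condition: ∀x ∀y ∀z ((xR²y ∧ xRz) → ∃w (y = w ∧ zRw)).
F1: fails — 0R²1, 0R0 but no w with 1=w and 0Rw.
F2: fails — bR²b, bRd but no w with b=w and dRw.
F3: fails — w1R²w0, w1Rw0 but no w with w0=w and w0Rw.
F4: condition met.
Valid on: F4.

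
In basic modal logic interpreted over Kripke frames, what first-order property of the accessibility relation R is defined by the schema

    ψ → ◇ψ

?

Reflexivity

This schema is equivalent to the T axiom □ψ → ψ.
It corresponds to reflexivity: ∀x Rxx.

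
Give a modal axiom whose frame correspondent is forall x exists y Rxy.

□s → ◇s

A defining formula is □s → ◇s (the D axiom).
Suppose □s→◇s is valid. At any x set V(s)=W. Then □s at x, so ◇s at x, so x has a successor.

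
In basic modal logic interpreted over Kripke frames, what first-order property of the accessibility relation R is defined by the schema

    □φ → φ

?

This schema is the T axiom.
Its frame correspondent is reflexivity — ∀x Rxx.

Reflexivity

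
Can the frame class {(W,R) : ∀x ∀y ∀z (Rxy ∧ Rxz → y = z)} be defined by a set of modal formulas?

Yes — defined by ◇p → □p

Yes: it is partial functionality, defined by the CD schema ◇p → □p.
Suppose ◇p→□p is valid. Take Rxy, Rxz and set V(p)={y}. Then ◇p at x, so □p at x, so p at z, i.e. z=y.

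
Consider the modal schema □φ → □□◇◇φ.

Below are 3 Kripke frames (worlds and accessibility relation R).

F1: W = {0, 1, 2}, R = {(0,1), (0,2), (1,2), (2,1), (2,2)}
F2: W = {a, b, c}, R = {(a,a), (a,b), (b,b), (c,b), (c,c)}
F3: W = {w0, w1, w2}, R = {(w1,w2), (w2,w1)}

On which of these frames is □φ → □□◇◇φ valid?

This is the axiom for a generalized confluence (Geach) condition; its first-order frame correspondent is ∀x ∀z (xR²z → ∃w (xRw ∧ zR²w)).
F1: ✓.
F2: ✓.
F3: fails — w1R²w1 but no w with w1Rw and w1R²w.

F1, F2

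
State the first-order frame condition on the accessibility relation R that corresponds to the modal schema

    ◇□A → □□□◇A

This is a Sahlqvist (Geach-type) schema ◇^1□^1A → □^3◇^1A.
Minimal-valuation argument: fix x; take any y with xR^1y and any z with xR^3z. Set V(A) to the set of worlds R-reachable from y in exactly 1 step. Then □^1A holds at y, so the antecedent holds at x; validity forces ◇^1A at z, giving a w with zR^1w and yR^1w.
First-order correspondent: ∀x ∀y ∀z ((xRy ∧ xR³z) → ∃w (yRw ∧ zRw)).

∀x ∀y ∀z ((xRy ∧ xR³z) → ∃w (yRw ∧ zRw))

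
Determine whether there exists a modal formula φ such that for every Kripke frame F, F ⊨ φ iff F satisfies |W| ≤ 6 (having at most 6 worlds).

Not modally definable

If a class were modally definable it would be closed under disjoint unions (Goldblatt–Thomason).
Any modal formula valid on each of 7 disjoint one-world frames is valid on their disjoint union (validity is preserved under disjoint unions). Each one-world frame has |W|=1≤6, but the union has |W|=7.
Hence having at most 6 worlds is not modally definable.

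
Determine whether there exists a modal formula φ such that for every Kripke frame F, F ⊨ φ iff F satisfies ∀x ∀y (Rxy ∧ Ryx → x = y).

Modal frame validity is preserved under surjective bounded morphisms.
The 8-cycle (worlds w0,w1,w2,w3,w4,w5,w6,w7 with w0→w1→w2→w3→w4→w5→w6→w7→w0) is antisymmetric. Sending even-indexed worlds to • and odd-indexed worlds to ∘ is a surjective bounded morphism onto the two-world frame with •↔∘, which is not antisymmetric.
So no modal formula (or set of formulas) defines exactly the antisymmetric frames.

Not definable by any modal formula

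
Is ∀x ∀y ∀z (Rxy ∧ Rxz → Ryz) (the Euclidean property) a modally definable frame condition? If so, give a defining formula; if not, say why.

Yes, by ◇p → □◇p

The condition is the Euclidean property. A defining modal formula is ◇p → □◇p.
Suppose ◇p→□◇p is valid. Take Rxy, Rxz and set V(p)={y}. Then ◇p at x, so □◇p at x, so ◇p at z, so some w with Rzw has p; w=y, i.e. Rzy. By symmetry of the argument, Ryz.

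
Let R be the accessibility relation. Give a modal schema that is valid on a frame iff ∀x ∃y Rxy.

This is seriality; the standard corresponding axiom is D: □p → ◇p.
Suppose □p→◇p is valid. At any x set V(p)=W. Then □p at x, so ◇p at x, so x has a successor.

□p → ◇p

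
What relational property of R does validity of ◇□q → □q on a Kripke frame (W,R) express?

The Euclidean property

This schema is equivalent to the 5 axiom ◇q → □◇q.
Its frame correspondent is the Euclidean property — ∀x ∀y ∀z (Rxy ∧ Rxz → Ryz).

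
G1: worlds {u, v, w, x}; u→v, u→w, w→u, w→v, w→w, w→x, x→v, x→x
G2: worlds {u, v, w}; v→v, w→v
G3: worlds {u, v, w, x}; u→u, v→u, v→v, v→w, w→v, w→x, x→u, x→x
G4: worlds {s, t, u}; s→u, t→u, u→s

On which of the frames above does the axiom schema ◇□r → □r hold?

G2

This is the axiom for a generalized confluence (Geach) condition; its first-order frame correspondent is ∀x ∀y ∀z ((xRy ∧ xRz) → ∃w (yRw ∧ z = w)).
G1: fails — uRv, uRv but no t with vRt and v=t.
G2: condition met.
G3: fails — vRu, vRv but no t with uRt and v=t.
G4: fails — sRu, sRu but no w with uRw and u=w.
Valid on: G2.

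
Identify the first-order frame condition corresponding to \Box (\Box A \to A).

shift-reflexivity: \forall x \forall y (Rxy \to Ryy)

Suppose □(□A→A) is valid. Take Rxy and set V(A)={w : Ryw}. Then at y, □A holds; since □(□A→A) at x, □A→A at y, so A at y, i.e. Ryy.
Conversely, any frame satisfying \forall x \forall y (Rxy \to Ryy) validates the schema.
Frame condition: \forall x \forall y (Rxy \to Ryy).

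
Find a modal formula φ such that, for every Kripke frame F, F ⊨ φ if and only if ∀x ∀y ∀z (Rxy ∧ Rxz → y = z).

◇p → □p

The condition is partial functionality. The CD schema ◇p → □p defines it.
Suppose ◇p→□p is valid. Take Rxy, Rxz and set V(p)={y}. Then ◇p at x, so □p at x, so p at z, i.e. z=y.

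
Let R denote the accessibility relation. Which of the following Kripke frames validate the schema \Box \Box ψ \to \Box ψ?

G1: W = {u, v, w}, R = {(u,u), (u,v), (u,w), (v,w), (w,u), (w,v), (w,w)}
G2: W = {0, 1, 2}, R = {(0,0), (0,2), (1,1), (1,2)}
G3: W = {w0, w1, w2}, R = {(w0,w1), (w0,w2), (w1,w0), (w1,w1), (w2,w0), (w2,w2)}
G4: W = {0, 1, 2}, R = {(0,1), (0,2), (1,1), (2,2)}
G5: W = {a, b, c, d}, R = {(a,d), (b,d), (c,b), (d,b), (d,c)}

G1, G2, G3, G4

This is the axiom for density; its first-order frame correspondent is \forall x \forall y (Rxy \to \exists z (Rxz \wedge Rzy)).
G1: holds.
G2: holds.
G3: holds.
G4: holds.
G5: fails — Rdc but no z with Rdz and Rzc.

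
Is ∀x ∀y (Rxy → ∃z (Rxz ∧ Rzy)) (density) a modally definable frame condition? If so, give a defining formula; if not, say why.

Yes — defined by □□r → □r

The condition is density. A defining modal formula is □□r → □r.
Suppose □□r→□r is valid. Take Rxy and set V(r)={w : xR²w}. Then □□r at x, so □r at x, so r at y, i.e. ∃z(Rxz∧Rzy).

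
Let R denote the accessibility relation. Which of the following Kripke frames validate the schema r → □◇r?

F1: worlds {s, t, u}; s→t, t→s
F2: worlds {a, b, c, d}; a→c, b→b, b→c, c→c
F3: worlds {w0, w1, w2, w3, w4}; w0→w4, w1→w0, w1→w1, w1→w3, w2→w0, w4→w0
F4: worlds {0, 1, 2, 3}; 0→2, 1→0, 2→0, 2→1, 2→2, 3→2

This is the axiom for symmetry; its first-order frame correspondent is ∀x ∀y (Rxy → Ryx).
F1: satisfies the condition.
F2: fails — Rac but not Rca.
F3: fails — Rw1w0 but not Rw0w1.
F4: fails — R10 but not R01.

F1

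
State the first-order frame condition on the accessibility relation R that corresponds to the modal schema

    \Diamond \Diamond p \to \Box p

This is a Sahlqvist (Geach-type) schema ◇^2□^0p → □^1◇^0p.
First-order correspondent: \forall x \forall y \forall z ((x R^2 y \wedge xRz) \to \exists w (y = w \wedge z = w)).

\forall x \forall y \forall z ((x R^2 y \wedge xRz) \to \exists w (y = w \wedge z = w))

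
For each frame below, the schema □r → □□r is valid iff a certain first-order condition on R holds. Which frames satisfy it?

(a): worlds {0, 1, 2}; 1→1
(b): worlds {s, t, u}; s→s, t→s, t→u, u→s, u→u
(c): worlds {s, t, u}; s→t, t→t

(a), (b), (c)

This is the axiom for transitivity; its first-order frame correspondent is ∀x ∀y ∀z (Rxy ∧ Ryz → Rxz).
(a): satisfies the condition.
(b): satisfies the condition.
(c): satisfies the condition.
Valid on: (a), (b), (c).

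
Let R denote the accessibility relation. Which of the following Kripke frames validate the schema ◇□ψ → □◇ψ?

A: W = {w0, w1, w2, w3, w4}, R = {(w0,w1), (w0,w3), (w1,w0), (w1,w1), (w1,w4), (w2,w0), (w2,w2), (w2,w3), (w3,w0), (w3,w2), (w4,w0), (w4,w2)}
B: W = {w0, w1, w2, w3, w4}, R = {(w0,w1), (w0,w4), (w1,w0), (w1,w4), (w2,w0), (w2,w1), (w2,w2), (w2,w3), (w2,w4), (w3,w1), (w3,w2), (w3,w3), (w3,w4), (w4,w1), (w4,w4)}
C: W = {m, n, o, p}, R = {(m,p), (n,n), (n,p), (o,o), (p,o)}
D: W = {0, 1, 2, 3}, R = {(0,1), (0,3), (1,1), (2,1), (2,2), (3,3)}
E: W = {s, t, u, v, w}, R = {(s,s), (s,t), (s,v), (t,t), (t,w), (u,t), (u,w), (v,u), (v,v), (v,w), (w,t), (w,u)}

Frame correspondent (Sahlqvist): ∀x ∀y ∀z (Rxy ∧ Rxz → ∃w (Ryw ∧ Rzw)) — i.e. convergence.
A: fails — Rw1w0 and Rw1w4 but w0 and w4 have no common successor.
B: condition met.
C: fails — Rnn and Rnp but n and p have no common successor.
D: fails — R01 and R03 but 1 and 3 have no common successor.
E: condition met.
Valid on: B, E.

B, E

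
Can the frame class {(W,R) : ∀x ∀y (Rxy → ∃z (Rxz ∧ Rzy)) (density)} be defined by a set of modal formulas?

The condition is density. A defining modal formula is □□p → □p.
Suppose □□p→□p is valid. Take Rxy and set V(p)={w : xR²w}. Then □□p at x, so □p at x, so p at y, i.e. ∃z(Rxz∧Rzy).

Yes, by □□p → □p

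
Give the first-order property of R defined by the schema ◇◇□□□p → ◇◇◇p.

∀x ∀y (xR²y → ∃w (yR³w ∧ xR³w))

This is a Sahlqvist (Geach-type) schema ◇^2□^3p → □^0◇^3p.
First-order correspondent: ∀x ∀y (xR²y → ∃w (yR³w ∧ xR³w)).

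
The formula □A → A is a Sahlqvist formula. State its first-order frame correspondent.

Reflexivity

Suppose □A→A is valid. At any x set V(A)={w : Rxw}. Then □A holds at x, so A holds at x, i.e. Rxx.
Conversely, any frame satisfying ∀x Rxx validates the schema.
Frame condition: ∀x Rxx.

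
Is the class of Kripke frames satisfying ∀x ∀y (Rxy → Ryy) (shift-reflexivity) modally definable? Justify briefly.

Definable; □(□p → p) defines it

This is a Sahlqvist condition; the T□ axiom □(□p → p) defines it.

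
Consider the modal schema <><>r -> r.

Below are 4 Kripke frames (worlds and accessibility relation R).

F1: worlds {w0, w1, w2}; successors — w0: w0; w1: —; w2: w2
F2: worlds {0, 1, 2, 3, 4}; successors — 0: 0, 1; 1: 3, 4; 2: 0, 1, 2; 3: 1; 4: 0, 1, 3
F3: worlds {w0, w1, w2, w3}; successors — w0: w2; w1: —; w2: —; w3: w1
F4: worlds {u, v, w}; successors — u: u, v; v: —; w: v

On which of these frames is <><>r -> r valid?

The schema corresponds to a generalized confluence (Geach) condition: forall x forall y (x R^2 y -> exists w (y = w & x = w)).
F1: ✓.
F2: fails — 0R²1 but 1 ≠ 0.
F3: ✓.
F4: fails — uR²v but v ≠ u.

F1, F3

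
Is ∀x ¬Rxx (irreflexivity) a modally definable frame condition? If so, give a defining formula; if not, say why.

Not modally definable

Any modally definable frame class is closed under surjective bounded morphisms.
The 5-cycle (worlds 0,1,2,3,4 with 0→1→2→3→4→0) is irreflexive, and the map sending every world to a single reflexive point • is a surjective bounded morphism (forth: every edge maps to (•,•); back: every world has a successor). So any modal formula valid on the 5-cycle is also valid on the reflexive point, which is not irreflexive.
Hence irreflexivity is not modally definable.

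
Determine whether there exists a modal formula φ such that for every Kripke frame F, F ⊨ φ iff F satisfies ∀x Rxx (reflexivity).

Yes: it is reflexivity, defined by the T schema □p → p.

Yes — defined by □p → p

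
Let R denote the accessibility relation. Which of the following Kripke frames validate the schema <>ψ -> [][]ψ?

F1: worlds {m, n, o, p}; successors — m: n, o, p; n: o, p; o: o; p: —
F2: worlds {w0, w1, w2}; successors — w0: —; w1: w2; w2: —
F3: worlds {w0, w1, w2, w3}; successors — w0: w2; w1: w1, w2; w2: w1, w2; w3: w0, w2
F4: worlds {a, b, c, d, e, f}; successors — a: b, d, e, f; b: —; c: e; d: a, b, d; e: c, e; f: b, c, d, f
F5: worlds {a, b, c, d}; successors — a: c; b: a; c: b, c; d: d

This is the axiom for a generalized confluence (Geach) condition; its first-order frame correspondent is forall x forall y forall z ((xRy & x R^2 z) -> exists w (y = w & z = w)).
F1: fails — mRn, mR²o but n ≠ o.
F2: satisfies the condition.
F3: fails — w0Rw2, w0R²w1 but w2 ≠ w1.
F4: fails — aRb, aR²a but b ≠ a.
F5: fails — aRc, aR²b but c ≠ b.
Valid on: F2.

F2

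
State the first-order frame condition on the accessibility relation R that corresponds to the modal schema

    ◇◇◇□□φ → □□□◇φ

∀x ∀y ∀z ((xR³y ∧ xR³z) → ∃w (yR²w ∧ zRw))

This is a Sahlqvist (Geach-type) schema ◇^3□^2φ → □^3◇^1φ.
Minimal-valuation argument: fix x; take any y with xR^3y and any z with xR^3z. Set V(φ) to the set of worlds R-reachable from y in exactly 2 steps. Then □^2φ holds at y, so the antecedent holds at x; validity forces ◇^1φ at z, giving a w with zR^1w and yR^2w.
First-order correspondent: ∀x ∀y ∀z ((xR³y ∧ xR³z) → ∃w (yR²w ∧ zRw)).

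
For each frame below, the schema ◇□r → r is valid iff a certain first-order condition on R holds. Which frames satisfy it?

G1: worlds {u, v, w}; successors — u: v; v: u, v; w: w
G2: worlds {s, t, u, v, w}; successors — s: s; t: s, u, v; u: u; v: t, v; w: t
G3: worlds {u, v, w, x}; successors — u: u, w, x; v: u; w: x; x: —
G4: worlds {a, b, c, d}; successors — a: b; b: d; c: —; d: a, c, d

G1

Frame correspondent (Sahlqvist): ∀x ∀y (Rxy → Ryx) — i.e. symmetry.
G1: satisfies the condition.
G2: fails — Rwt but not Rtw.
G3: fails — Ruw but not Rwu.
G4: fails — Rdc but not Rcd.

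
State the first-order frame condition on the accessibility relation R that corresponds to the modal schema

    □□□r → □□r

∀x ∀z (xR²z → ∃w (xR³w ∧ z = w))

This is a Sahlqvist (Geach-type) schema ◇^0□^3r → □^2◇^0r.
Minimal-valuation argument: fix x; take any y with xR^0y and any z with xR^2z. Set V(r) to the set of worlds R-reachable from y in exactly 3 steps. Then □^3r holds at y, so the antecedent holds at x; validity forces ◇^0r at z, giving a w with zR^0w and yR^3w.
First-order correspondent: ∀x ∀z (xR²z → ∃w (xR³w ∧ z = w)).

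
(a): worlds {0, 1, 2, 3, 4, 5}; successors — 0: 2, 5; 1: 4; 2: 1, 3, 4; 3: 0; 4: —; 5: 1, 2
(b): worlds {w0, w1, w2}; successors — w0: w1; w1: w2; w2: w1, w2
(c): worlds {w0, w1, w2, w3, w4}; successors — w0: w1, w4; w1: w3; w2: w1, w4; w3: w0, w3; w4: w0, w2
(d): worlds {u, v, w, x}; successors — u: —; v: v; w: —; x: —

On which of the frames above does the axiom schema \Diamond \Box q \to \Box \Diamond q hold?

(b), (d)

Frame correspondent (Sahlqvist): \forall x \forall y \forall z (Rxy \wedge Rxz \to \exists w (Ryw \wedge Rzw)) — i.e. convergence.
(a): fails — R14 and R14 but 4 and 4 have no common successor.
(b): holds.
(c): fails — Rw0w4 and Rw0w1 but w4 and w1 have no common successor.
(d): holds.
Valid on: (b), (d).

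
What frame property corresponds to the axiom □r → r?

Reflexivity

Suppose □r→r is valid. At any x set V(r)={w : Rxw}. Then □r holds at x, so r holds at x, i.e. Rxx.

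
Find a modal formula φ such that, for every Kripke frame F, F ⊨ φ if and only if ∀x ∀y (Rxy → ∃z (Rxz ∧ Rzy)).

□□s → □s

This is density; the standard corresponding axiom is C4: □□s → □s.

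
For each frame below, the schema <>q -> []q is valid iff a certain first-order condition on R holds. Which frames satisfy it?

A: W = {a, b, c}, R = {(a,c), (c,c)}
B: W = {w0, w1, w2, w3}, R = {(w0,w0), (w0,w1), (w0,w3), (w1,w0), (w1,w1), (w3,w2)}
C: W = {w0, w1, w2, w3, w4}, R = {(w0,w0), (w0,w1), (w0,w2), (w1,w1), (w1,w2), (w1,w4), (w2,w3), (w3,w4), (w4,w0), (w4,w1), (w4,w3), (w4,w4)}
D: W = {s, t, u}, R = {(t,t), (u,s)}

A, D

Frame correspondent (Sahlqvist): forall x forall y forall z (Rxy & Rxz -> y = z) — i.e. partial functionality.
A: holds.
B: fails — w0 sees both w0 and w1.
C: fails — w0 sees both w0 and w1.
D: holds.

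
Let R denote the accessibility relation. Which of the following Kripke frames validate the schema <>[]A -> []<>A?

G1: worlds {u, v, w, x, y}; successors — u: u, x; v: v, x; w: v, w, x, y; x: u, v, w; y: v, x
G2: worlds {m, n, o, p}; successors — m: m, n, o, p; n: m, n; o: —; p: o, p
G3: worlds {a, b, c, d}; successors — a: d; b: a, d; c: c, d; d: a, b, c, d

G1, G3

Frame correspondent (Sahlqvist): forall x forall y forall z (Rxy & Rxz -> exists w (Ryw & Rzw)) — i.e. convergence.
G1: satisfies the condition.
G2: fails — Rmo and Rmo but o and o have no common successor.
G3: satisfies the condition.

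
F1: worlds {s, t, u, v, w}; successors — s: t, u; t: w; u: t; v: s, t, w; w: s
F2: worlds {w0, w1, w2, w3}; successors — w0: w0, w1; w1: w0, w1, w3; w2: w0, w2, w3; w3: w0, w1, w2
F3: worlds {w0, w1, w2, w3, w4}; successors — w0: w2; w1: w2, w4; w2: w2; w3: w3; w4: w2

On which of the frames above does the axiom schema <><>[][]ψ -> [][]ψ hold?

The schema corresponds to a generalized confluence (Geach) condition: forall x forall y forall z ((x R^2 y & x R^2 z) -> exists w (y R^2 w & z = w)).
F1: fails — sR²t, sR²t but no w* with tR²w* and t=w*.
F2: fails — w1R²w0, w1R²w2 but no w with w0R²w and w2=w.
F3: ✓.
Valid on: F3.

F3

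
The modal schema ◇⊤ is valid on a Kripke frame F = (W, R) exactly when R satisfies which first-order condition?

This is a form of the D axiom.
Its frame correspondent is seriality — ∀x ∃y Rxy.

seriality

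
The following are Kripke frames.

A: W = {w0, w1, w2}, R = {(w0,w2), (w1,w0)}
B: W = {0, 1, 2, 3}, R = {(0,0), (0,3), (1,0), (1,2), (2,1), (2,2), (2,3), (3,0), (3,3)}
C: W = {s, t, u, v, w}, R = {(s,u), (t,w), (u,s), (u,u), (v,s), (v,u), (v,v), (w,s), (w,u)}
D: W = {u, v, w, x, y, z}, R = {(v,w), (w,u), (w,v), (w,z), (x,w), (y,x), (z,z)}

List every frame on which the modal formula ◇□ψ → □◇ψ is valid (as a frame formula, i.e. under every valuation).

Frame correspondent (Sahlqvist): ∀x ∀y ∀z (Rxy ∧ Rxz → ∃w (Ryw ∧ Rzw)) — i.e. convergence.
A: fails — Rw0w2 and Rw0w2 but w2 and w2 have no common successor.
B: ✓.
C: ✓.
D: fails — Rwu and Rwu but u and u have no common successor.
Valid on: B, C.

B, C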